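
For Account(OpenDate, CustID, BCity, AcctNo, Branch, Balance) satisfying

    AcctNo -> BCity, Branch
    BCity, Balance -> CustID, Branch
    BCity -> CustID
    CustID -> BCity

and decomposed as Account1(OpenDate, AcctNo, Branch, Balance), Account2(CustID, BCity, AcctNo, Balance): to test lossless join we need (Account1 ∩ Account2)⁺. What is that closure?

CustID, BCity, AcctNo, Branch, Balance

Account1 ∩ Account2 = {AcctNo, Balance}.
AcctNo → BCity, Branch applies, adding BCity, Branch
BCity, Balance → CustID, Branch applies, adding CustID
Closure: {CustID, BCity, AcctNo, Branch, Balance}.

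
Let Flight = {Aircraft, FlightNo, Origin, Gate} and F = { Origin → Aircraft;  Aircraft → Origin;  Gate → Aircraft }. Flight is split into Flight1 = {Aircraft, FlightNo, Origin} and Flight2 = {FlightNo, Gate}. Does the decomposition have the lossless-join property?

Common attributes: Flight1 ∩ Flight2 = {FlightNo}.
No dependency enlarges {FlightNo}, so (FlightNo)⁺ = {FlightNo}.
The closure contains neither all of Flight1 = {Aircraft, FlightNo, Origin} nor all of Flight2 = {FlightNo, Gate}, so the common attributes are not a superkey of either fragment. The join is lossy.

No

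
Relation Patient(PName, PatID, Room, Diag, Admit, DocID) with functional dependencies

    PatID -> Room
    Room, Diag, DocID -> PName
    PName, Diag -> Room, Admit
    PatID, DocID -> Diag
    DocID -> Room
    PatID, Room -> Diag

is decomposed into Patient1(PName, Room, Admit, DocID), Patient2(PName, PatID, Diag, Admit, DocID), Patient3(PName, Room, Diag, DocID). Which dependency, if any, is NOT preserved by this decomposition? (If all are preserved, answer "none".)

PatID -> Room

Check PatID → Room: no single fragment contains all of {PatID, Room}, and the restricted closure of {PatID} across the fragments never reaches {Room}.
Room, Diag, DocID → PName is preserved.
PName, Diag → Room, Admit is preserved.
PatID, DocID → Diag is preserved.
DocID → Room is preserved.
PatID, Room → Diag is preserved.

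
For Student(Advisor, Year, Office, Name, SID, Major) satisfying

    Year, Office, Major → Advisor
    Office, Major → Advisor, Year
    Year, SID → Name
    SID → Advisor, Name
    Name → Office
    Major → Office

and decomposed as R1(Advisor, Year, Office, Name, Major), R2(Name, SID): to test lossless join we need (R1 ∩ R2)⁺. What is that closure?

R1 ∩ R2 = {Name}.
Name → Office applies, adding Office
Closure: {Office, Name}.

Office, Name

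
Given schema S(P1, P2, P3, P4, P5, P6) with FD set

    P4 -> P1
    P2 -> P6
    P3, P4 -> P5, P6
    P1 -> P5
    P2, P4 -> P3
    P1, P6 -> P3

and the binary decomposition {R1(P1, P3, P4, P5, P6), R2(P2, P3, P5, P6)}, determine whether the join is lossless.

No

Common attributes: R1 ∩ R2 = {P3, P5, P6}.
No dependency enlarges {P3, P5, P6}, so (P3, P5, P6)⁺ = {P3, P5, P6}.
The closure contains neither all of R1 = {P1, P3, P4, P5, P6} nor all of R2 = {P2, P3, P5, P6}, so the common attributes are not a superkey of either fragment. The join is lossy.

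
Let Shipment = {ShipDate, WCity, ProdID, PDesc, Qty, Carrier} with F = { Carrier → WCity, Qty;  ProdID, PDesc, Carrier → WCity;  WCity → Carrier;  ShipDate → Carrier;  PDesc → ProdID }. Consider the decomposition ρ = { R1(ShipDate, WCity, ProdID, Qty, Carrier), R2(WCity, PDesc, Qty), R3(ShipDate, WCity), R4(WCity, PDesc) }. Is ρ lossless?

Chase test. Columns are ShipDate, WCity, ProdID, PDesc, Qty, Carrier; row i has aⱼ where attribute j ∈ Ri, else bᵢⱼ.
Initial tableau (one row per fragment):
  row 1: a1 a2 a3 b14 a5 a6
  row 2: b21 a2 b23 a4 a5 b26
  row 3: a1 a2 b33 b34 b35 b36
  row 4: b41 a2 b43 a4 b45 b46
Rows 1 and 2 agree on WCity; apply WCity→Carrier and equate their Carrier entries.
Rows 1 and 3 agree on WCity; apply WCity→Carrier and equate their Carrier entries.
Rows 1 and 4 agree on WCity; apply WCity→Carrier and equate their Carrier entries.
Rows 2 and 4 agree on PDesc; apply PDesc→ProdID and equate their ProdID entries.
Rows 1 and 3 agree on Carrier; apply Carrier→WCity, Qty and equate their WCity, Qty entries.
Rows 1 and 4 agree on Carrier; apply Carrier→WCity, Qty and equate their WCity, Qty entries.
No row becomes fully distinguished — the join is lossy.

No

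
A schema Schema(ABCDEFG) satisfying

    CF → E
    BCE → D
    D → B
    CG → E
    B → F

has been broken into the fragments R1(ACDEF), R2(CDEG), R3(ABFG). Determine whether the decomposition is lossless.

No

Chase test. Columns are ABCDEFG; row i has aⱼ where attribute j ∈ Ri, else bᵢⱼ.
Initial tableau (one row per fragment):
  row 1: a1 b12 a3 a4 a5 a6 b17
  row 2: b21 b22 a3 a4 a5 b26 a7
  row 3: a1 a2 b33 b34 b35 a6 a7
Rows 1 and 2 agree on D; apply D→B and equate their B entries.
Rows 1 and 2 agree on B; apply B→F and equate their F entries.
No row becomes fully distinguished — the join is lossy.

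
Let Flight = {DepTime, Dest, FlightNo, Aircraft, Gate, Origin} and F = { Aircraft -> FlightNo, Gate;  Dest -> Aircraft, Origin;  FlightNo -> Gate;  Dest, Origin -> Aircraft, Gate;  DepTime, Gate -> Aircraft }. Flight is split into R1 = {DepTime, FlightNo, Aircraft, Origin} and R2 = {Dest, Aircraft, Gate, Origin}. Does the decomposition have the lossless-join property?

No

Common attributes: R1 ∩ R2 = {Aircraft, Origin}.
Closure of {Aircraft, Origin}: Aircraft → FlightNo, Gate applies, adding FlightNo, Gate. So (Aircraft, Origin)⁺ = {FlightNo, Aircraft, Gate, Origin}.
The closure contains neither all of R1 = {DepTime, FlightNo, Aircraft, Origin} nor all of R2 = {Dest, Aircraft, Gate, Origin}, so the common attributes are not a superkey of either fragment. The join is lossy.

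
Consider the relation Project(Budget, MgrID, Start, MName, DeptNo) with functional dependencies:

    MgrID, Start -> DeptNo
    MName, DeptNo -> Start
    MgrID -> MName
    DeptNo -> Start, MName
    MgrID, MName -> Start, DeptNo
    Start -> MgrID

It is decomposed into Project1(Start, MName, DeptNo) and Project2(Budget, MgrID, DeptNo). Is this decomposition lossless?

Yes

Common attributes: Project1 ∩ Project2 = {DeptNo}.
Closure of {DeptNo}: DeptNo → Start, MName applies, adding Start, MName; Start → MgrID applies, adding MgrID. So (DeptNo)⁺ = {MgrID, Start, MName, DeptNo}.
This closure contains every attribute of Project1, so Project1 ∩ Project2 → Project1. The join is lossless.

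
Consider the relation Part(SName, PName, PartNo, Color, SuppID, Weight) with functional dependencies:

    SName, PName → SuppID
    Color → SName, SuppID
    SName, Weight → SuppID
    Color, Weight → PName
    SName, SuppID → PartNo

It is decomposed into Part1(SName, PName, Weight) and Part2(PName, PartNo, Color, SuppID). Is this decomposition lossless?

No

Common attributes: Part1 ∩ Part2 = {PName}.
No dependency enlarges {PName}, so (PName)⁺ = {PName}.
The closure contains neither all of Part1 = {SName, PName, Weight} nor all of Part2 = {PName, PartNo, Color, SuppID}, so the common attributes are not a superkey of either fragment. The join is lossy.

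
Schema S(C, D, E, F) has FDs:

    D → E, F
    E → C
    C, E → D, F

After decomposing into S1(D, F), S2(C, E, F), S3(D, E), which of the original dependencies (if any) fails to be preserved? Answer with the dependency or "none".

none

D → E, F: restricted closure across fragments reaches E, F.
E → C lies within S2.
C, E → D, F: restricted closure across fragments reaches D, F.
Every dependency is enforceable on the fragments, so the decomposition is dependency-preserving.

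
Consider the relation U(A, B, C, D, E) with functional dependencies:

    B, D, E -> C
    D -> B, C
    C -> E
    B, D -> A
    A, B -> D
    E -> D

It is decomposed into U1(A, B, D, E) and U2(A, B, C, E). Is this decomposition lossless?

Yes

Common attributes: U1 ∩ U2 = {A, B, E}.
Closure of {A, B, E}: A, B → D applies, adding D; B, D, E → C applies, adding C. So (A, B, E)⁺ = {A, B, C, D, E}.
This closure contains every attribute of U1, so U1 ∩ U2 → U1. The join is lossless.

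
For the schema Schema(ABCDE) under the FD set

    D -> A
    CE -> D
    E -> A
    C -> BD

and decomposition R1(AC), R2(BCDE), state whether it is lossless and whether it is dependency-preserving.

Lossless test: (C)⁺ = {ABCD}, which contains all of one fragment — lossless.
Dependency preservation: the restricted closure of {D} across the fragments never reaches {A}, so D → A cannot be enforced without a join — not preserved.

lossless but not dependency-preserving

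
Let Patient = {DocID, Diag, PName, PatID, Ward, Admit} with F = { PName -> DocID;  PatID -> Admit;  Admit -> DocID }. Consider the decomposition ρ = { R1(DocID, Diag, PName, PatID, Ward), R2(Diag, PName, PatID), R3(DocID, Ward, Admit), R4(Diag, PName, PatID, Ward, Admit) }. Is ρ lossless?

Yes

Chase test. Columns are DocID, Diag, PName, PatID, Ward, Admit; row i has aⱼ where attribute j ∈ Ri, else bᵢⱼ.
Initial tableau (one row per fragment):
  row 1: a1 a2 a3 a4 a5 b16
  row 2: b21 a2 a3 a4 b25 b26
  row 3: a1 b32 b33 b34 a5 a6
  row 4: b41 a2 a3 a4 a5 a6
Rows 1 and 2 agree on PName; apply PName→DocID and equate their DocID entries.
Rows 1 and 4 agree on PName; apply PName→DocID and equate their DocID entries.
Rows 1 and 2 agree on PatID; apply PatID→Admit and equate their Admit entries.
Rows 1 and 4 agree on PatID; apply PatID→Admit and equate their Admit entries.
Row 1 is now all distinguished symbols — the join is lossless.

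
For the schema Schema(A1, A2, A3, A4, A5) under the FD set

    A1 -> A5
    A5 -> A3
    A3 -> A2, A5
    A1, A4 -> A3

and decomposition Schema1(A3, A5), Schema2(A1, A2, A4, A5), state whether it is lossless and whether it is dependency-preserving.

lossless and dependency-preserving

Lossless test: (A5)⁺ = {A2, A3, A5}, which contains all of one fragment — lossless.
Dependency preservation: A3 → A2, A5; A1, A4 → A3 are not contained in any single fragment, but the restricted closure of each left-hand side across the fragments still reaches the right-hand side; the remaining FDs each lie inside some fragment. All dependencies are preserved.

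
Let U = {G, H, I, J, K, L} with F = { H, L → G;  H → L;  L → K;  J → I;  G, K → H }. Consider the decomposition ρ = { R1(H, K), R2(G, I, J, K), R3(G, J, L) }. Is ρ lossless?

Chase test. Columns are G, H, I, J, K, L; row i has aⱼ where attribute j ∈ Ri, else bᵢⱼ.
Initial tableau (one row per fragment):
  row 1: b11 a2 b13 b14 a5 b16
  row 2: a1 b22 a3 a4 a5 b26
  row 3: a1 b32 b33 a4 b35 a6
Rows 2 and 3 agree on J; apply J→I and equate their I entries.
No row becomes fully distinguished — the join is lossy.

No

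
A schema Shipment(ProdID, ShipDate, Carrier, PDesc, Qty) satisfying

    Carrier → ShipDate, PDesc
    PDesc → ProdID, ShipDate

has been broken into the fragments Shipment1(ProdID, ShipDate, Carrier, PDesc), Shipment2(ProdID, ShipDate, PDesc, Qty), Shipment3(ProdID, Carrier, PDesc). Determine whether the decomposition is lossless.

Chase test. Columns are ProdID, ShipDate, Carrier, PDesc, Qty; row i has aⱼ where attribute j ∈ Shipmenti, else bᵢⱼ.
Initial tableau (one row per fragment):
  row 1: a1 a2 a3 a4 b15
  row 2: a1 a2 b23 a4 a5
  row 3: a1 b32 a3 a4 b35
Rows 1 and 3 agree on Carrier; apply Carrier→ShipDate, PDesc and equate their ShipDate, PDesc entries.
No row becomes fully distinguished — the join is lossy.

No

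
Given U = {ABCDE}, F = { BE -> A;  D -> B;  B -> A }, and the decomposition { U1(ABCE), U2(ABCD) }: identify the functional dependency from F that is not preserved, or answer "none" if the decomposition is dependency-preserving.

BE → A lies within U1.
D → B lies within U2.
B → A lies within U1.
Every dependency is enforceable on the fragments, so the decomposition is dependency-preserving.

none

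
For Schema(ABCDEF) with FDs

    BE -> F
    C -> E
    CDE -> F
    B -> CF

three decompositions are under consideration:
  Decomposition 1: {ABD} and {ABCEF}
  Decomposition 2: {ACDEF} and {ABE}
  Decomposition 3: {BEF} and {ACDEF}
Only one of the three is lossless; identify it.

Decomposition 1

Decomposition 1: common = {AB}, closure = {ABCEF} → lossless.
Decomposition 2: common = {AE}, closure = {AE} → lossy.
Decomposition 3: common = {EF}, closure = {EF} → lossy.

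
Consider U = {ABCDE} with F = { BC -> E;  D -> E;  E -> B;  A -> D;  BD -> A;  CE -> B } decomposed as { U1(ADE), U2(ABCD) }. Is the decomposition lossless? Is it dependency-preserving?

Lossless test: (AD)⁺ = {ABDE}, which contains all of one fragment — lossless.
Dependency preservation: the restricted closure of {BC} across the fragments never reaches {E}, so BC → E cannot be enforced without a join — not preserved.

lossless but not dependency-preserving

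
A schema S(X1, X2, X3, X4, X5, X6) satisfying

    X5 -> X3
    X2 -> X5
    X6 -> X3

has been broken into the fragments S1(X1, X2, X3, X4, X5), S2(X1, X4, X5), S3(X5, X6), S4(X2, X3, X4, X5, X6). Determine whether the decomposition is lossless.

No

Chase test. Columns are X1, X2, X3, X4, X5, X6; row i has aⱼ where attribute j ∈ Si, else bᵢⱼ.
Initial tableau (one row per fragment):
  row 1: a1 a2 a3 a4 a5 b16
  row 2: a1 b22 b23 a4 a5 b26
  row 3: b31 b32 b33 b34 a5 a6
  row 4: b41 a2 a3 a4 a5 a6
Rows 1 and 2 agree on X5; apply X5→X3 and equate their X3 entries.
Rows 1 and 3 agree on X5; apply X5→X3 and equate their X3 entries.
No row becomes fully distinguished — the join is lossy.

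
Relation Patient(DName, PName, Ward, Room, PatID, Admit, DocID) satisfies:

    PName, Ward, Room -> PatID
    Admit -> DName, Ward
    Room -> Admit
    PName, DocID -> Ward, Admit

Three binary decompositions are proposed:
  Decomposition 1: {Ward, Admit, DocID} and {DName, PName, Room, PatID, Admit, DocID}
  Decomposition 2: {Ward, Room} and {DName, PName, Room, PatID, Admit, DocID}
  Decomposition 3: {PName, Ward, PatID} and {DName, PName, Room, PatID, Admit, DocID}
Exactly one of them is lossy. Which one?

Decomposition 1: common = {Admit, DocID}, closure = {DName, Ward, Admit, DocID} → lossless.
Decomposition 2: common = {Room}, closure = {DName, Ward, Room, Admit} → lossless.
Decomposition 3: common = {PName, PatID}, closure = {PName, PatID} → lossy.

Decomposition 3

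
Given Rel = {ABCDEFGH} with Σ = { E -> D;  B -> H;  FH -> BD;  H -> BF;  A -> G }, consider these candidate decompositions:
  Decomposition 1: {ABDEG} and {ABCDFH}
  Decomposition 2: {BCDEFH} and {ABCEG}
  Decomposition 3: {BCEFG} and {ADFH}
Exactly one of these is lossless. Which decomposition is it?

Decomposition 2

Decomposition 1: common = {ABD}, closure = {ABDFGH} → lossy.
Decomposition 2: common = {BCE}, closure = {BCDEFH} → lossless.
Decomposition 3: common = {F}, closure = {F} → lossy.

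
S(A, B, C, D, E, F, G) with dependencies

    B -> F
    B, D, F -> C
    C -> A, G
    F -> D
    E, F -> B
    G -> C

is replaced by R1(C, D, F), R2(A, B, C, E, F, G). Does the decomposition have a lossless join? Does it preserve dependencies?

Lossless test: (C, F)⁺ = {A, C, D, F, G}, which contains all of one fragment — lossless.
Dependency preservation: B, D, F → C is not contained in any single fragment, but the restricted closure of its left-hand side across the fragments still reaches the right-hand side; the remaining FDs each lie inside some fragment. All dependencies are preserved.

lossless and dependency-preserving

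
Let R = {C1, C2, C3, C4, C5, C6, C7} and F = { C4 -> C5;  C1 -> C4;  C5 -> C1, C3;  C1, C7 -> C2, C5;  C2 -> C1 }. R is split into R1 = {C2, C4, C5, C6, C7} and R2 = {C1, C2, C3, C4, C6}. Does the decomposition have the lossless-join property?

Yes

Common attributes: R1 ∩ R2 = {C2, C4, C6}.
Closure of {C2, C4, C6}: C4 → C5 applies, adding C5; C5 → C1, C3 applies, adding C1, C3. So (C2, C4, C6)⁺ = {C1, C2, C3, C4, C5, C6}.
This closure contains every attribute of R2, so R1 ∩ R2 → R2. The join is lossless.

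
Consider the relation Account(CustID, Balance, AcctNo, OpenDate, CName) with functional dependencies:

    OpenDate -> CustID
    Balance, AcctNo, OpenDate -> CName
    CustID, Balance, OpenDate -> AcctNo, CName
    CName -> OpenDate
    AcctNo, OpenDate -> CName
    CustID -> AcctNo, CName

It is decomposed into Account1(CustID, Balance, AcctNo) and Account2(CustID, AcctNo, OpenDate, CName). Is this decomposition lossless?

Yes

Common attributes: Account1 ∩ Account2 = {CustID, AcctNo}.
Closure of {CustID, AcctNo}: CustID → AcctNo, CName applies, adding CName; CName → OpenDate applies, adding OpenDate. So (CustID, AcctNo)⁺ = {CustID, AcctNo, OpenDate, CName}.
This closure contains every attribute of Account2, so Account1 ∩ Account2 → Account2. The join is lossless.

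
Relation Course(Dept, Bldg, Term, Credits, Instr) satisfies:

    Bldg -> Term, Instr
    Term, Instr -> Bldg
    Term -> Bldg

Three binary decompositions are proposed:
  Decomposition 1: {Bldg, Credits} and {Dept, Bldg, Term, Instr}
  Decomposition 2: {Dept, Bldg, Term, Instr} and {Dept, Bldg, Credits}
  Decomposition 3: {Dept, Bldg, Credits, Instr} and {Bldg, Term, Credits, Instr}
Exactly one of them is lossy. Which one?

Decomposition 1: common = {Bldg}, closure = {Bldg, Term, Instr} → lossy.
Decomposition 2: common = {Dept, Bldg}, closure = {Dept, Bldg, Term, Instr} → lossless.
Decomposition 3: common = {Bldg, Credits, Instr}, closure = {Bldg, Term, Credits, Instr} → lossless.

Decomposition 1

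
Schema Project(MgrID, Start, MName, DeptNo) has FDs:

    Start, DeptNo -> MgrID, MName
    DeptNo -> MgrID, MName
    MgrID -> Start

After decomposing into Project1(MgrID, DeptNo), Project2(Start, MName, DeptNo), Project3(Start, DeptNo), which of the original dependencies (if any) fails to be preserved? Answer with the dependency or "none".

Check MgrID → Start: no single fragment contains all of {MgrID, Start}, and the restricted closure of {MgrID} across the fragments never reaches {Start}.
Start, DeptNo → MgrID, MName is preserved.
DeptNo → MgrID, MName is preserved.

MgrID -> Start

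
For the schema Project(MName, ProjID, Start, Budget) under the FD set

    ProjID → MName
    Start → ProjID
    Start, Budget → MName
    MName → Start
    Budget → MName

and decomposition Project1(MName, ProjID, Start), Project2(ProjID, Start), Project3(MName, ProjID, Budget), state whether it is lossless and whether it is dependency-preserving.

Lossless test (chase): Rows 1 and 2 agree on ProjID; apply ProjID→MName and equate their MName entries. Rows 1 and 3 agree on MName; apply MName→Start and equate their Start entries. Row 3 is now all distinguished symbols — the join is lossless.
Dependency preservation: Start, Budget → MName is not contained in any single fragment, but the restricted closure of its left-hand side across the fragments still reaches the right-hand side; the remaining FDs each lie inside some fragment. All dependencies are preserved.

lossless and dependency-preserving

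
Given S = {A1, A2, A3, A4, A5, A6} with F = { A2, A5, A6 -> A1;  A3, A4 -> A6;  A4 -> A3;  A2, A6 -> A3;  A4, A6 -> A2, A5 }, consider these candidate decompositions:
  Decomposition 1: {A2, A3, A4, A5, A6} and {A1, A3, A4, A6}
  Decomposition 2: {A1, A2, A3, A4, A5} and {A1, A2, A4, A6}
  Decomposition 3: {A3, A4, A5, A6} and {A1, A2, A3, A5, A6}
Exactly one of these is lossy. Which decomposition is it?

Decomposition 3

Decomposition 1: common = {A3, A4, A6}, closure = {A1, A2, A3, A4, A5, A6} → lossless.
Decomposition 2: common = {A1, A2, A4}, closure = {A1, A2, A3, A4, A5, A6} → lossless.
Decomposition 3: common = {A3, A5, A6}, closure = {A3, A5, A6} → lossy.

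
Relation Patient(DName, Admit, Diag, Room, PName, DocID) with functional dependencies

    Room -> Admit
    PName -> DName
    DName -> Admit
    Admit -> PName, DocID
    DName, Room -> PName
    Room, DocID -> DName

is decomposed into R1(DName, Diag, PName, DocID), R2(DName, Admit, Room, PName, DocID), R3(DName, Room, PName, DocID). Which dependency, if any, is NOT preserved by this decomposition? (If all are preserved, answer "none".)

Room → Admit lies within R2.
PName → DName lies within R1.
DName → Admit lies within R2.
Admit → PName, DocID lies within R2.
DName, Room → PName lies within R2.
Room, DocID → DName lies within R2.
Every dependency is enforceable on the fragments, so the decomposition is dependency-preserving.

none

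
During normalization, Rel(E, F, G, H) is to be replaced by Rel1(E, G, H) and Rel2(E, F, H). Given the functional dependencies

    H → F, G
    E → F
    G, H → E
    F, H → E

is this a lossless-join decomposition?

Yes

Common attributes: Rel1 ∩ Rel2 = {E, H}.
Closure of {E, H}: H → F, G applies, adding F, G. So (E, H)⁺ = {E, F, G, H}.
This closure contains every attribute of Rel1, so Rel1 ∩ Rel2 → Rel1. The join is lossless.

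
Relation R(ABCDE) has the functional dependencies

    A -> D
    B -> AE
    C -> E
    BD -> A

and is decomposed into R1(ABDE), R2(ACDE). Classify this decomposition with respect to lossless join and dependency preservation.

lossy but dependency-preserving

Lossless test: (ADE)⁺ = {ADE}, which is a superkey of neither fragment — lossy.
Dependency preservation: every FD's attributes lie within a single fragment, so each can be enforced locally — preserved.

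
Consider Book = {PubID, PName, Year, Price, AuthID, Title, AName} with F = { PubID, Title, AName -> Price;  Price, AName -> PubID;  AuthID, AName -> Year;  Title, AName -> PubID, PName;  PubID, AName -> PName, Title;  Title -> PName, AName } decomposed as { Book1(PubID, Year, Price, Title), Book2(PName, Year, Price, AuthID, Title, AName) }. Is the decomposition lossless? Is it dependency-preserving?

Lossless test: (Year, Price, Title)⁺ = {PubID, PName, Year, Price, Title, AName}, which contains all of one fragment — lossless.
Dependency preservation: the restricted closure of {PubID, AName} across the fragments never reaches {PName, Title}, so PubID, AName → PName, Title cannot be enforced without a join — not preserved.

lossless but not dependency-preserving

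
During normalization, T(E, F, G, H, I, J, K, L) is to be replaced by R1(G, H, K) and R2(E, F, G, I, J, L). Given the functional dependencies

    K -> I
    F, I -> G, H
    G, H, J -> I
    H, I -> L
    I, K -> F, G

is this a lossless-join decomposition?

Common attributes: R1 ∩ R2 = {G}.
No dependency enlarges {G}, so (G)⁺ = {G}.
The closure contains neither all of R1 = {G, H, K} nor all of R2 = {E, F, G, I, J, L}, so the common attributes are not a superkey of either fragment. The join is lossy.

No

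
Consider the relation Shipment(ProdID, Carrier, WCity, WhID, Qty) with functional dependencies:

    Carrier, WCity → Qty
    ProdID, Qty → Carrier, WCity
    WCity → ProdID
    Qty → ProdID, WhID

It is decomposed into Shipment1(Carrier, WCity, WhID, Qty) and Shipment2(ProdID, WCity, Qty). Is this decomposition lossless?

Yes

Common attributes: Shipment1 ∩ Shipment2 = {WCity, Qty}.
Closure of {WCity, Qty}: WCity → ProdID applies, adding ProdID; Qty → ProdID, WhID applies, adding WhID; ProdID, Qty → Carrier, WCity applies, adding Carrier. So (WCity, Qty)⁺ = {ProdID, Carrier, WCity, WhID, Qty}.
This closure contains every attribute of Shipment1, so Shipment1 ∩ Shipment2 → Shipment1. The join is lossless.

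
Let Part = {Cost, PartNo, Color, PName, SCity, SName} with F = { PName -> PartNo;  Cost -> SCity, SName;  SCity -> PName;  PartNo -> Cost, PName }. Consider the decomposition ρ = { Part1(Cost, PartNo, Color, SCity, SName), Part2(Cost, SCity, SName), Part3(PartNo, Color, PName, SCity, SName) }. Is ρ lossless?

Yes

Chase test. Columns are Cost, PartNo, Color, PName, SCity, SName; row i has aⱼ where attribute j ∈ Parti, else bᵢⱼ.
Initial tableau (one row per fragment):
  row 1: a1 a2 a3 b14 a5 a6
  row 2: a1 b22 b23 b24 a5 a6
  row 3: b31 a2 a3 a4 a5 a6
Rows 1 and 2 agree on SCity; apply SCity→PName and equate their PName entries.
Rows 1 and 3 agree on SCity; apply SCity→PName and equate their PName entries.
Rows 1 and 3 agree on PartNo; apply PartNo→Cost, PName and equate their Cost, PName entries.
Rows 1 and 2 agree on PName; apply PName→PartNo and equate their PartNo entries.
Row 1 is now all distinguished symbols — the join is lossless.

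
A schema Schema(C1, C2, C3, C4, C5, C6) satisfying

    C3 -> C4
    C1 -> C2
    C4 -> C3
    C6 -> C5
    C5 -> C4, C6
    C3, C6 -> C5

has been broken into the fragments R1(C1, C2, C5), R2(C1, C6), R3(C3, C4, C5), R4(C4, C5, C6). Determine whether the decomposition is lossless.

Yes

Chase test. Columns are C1, C2, C3, C4, C5, C6; row i has aⱼ where attribute j ∈ Ri, else bᵢⱼ.
Initial tableau (one row per fragment):
  row 1: a1 a2 b13 b14 a5 b16
  row 2: a1 b22 b23 b24 b25 a6
  row 3: b31 b32 a3 a4 a5 b36
  row 4: b41 b42 b43 a4 a5 a6
Rows 1 and 2 agree on C1; apply C1→C2 and equate their C2 entries.
Rows 3 and 4 agree on C4; apply C4→C3 and equate their C3 entries.
Rows 2 and 4 agree on C6; apply C6→C5 and equate their C5 entries.
Rows 1 and 2 agree on C5; apply C5→C4, C6 and equate their C4, C6 entries.
Rows 1 and 3 agree on C5; apply C5→C4, C6 and equate their C4, C6 entries.
Rows 1 and 2 agree on C4; apply C4→C3 and equate their C3 entries.
Rows 1 and 3 agree on C4; apply C4→C3 and equate their C3 entries.
Row 1 is now all distinguished symbols — the join is lossless.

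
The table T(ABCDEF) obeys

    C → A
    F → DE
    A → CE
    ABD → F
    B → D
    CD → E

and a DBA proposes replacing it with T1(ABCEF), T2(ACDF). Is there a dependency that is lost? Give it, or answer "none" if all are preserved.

B → D

Check B → D: no single fragment contains all of {BD}, and the restricted closure of {B} across the fragments never reaches {D}.
C → A is preserved.
F → DE is preserved.
A → CE is preserved.
ABD → F is preserved.
CD → E is preserved.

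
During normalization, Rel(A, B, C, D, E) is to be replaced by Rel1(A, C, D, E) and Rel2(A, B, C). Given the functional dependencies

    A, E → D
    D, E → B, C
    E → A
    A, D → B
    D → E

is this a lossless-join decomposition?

Common attributes: Rel1 ∩ Rel2 = {A, C}.
No dependency enlarges {A, C}, so (A, C)⁺ = {A, C}.
The closure contains neither all of Rel1 = {A, C, D, E} nor all of Rel2 = {A, B, C}, so the common attributes are not a superkey of either fragment. The join is lossy.

No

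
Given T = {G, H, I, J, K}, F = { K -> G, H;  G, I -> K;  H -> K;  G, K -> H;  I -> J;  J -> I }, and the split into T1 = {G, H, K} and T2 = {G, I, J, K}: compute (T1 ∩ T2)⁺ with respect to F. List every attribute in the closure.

T1 ∩ T2 = {G, K}.
K → G, H applies, adding H
Closure: {G, H, K}.

G, H, K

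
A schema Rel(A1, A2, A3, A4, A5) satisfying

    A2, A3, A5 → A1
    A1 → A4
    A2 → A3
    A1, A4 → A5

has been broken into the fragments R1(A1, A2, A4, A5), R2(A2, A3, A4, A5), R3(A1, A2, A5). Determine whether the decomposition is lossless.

Yes

Chase test. Columns are A1, A2, A3, A4, A5; row i has aⱼ where attribute j ∈ Ri, else bᵢⱼ.
Initial tableau (one row per fragment):
  row 1: a1 a2 b13 a4 a5
  row 2: b21 a2 a3 a4 a5
  row 3: a1 a2 b33 b34 a5
Rows 1 and 3 agree on A1; apply A1→A4 and equate their A4 entries.
Rows 1 and 2 agree on A2; apply A2→A3 and equate their A3 entries.
Rows 1 and 3 agree on A2; apply A2→A3 and equate their A3 entries.
Rows 1 and 2 agree on A2, A3, A5; apply A2, A3, A5→A1 and equate their A1 entries.
Row 1 is now all distinguished symbols — the join is lossless.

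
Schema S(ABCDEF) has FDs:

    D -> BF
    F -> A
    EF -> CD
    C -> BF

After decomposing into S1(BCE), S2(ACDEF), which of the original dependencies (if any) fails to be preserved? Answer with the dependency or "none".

D -> BF

Check D → BF: no single fragment contains all of {BDF}, and the restricted closure of {D} across the fragments never reaches {BF}.
F → A is preserved.
EF → CD is preserved.
C → BF is preserved.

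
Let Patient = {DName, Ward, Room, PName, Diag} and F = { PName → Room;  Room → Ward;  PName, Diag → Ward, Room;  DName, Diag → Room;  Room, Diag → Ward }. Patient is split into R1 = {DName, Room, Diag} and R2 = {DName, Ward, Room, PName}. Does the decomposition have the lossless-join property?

No

Common attributes: R1 ∩ R2 = {DName, Room}.
Closure of {DName, Room}: Room → Ward applies, adding Ward. So (DName, Room)⁺ = {DName, Ward, Room}.
The closure contains neither all of R1 = {DName, Room, Diag} nor all of R2 = {DName, Ward, Room, PName}, so the common attributes are not a superkey of either fragment. The join is lossy.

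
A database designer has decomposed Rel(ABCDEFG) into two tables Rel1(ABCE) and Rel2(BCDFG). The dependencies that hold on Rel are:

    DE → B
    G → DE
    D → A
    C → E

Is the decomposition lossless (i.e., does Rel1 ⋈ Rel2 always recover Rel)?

Common attributes: Rel1 ∩ Rel2 = {BC}.
Closure of {BC}: C → E applies, adding E. So (BC)⁺ = {BCE}.
The closure contains neither all of Rel1 = {ABCE} nor all of Rel2 = {BCDFG}, so the common attributes are not a superkey of either fragment. The join is lossy.

No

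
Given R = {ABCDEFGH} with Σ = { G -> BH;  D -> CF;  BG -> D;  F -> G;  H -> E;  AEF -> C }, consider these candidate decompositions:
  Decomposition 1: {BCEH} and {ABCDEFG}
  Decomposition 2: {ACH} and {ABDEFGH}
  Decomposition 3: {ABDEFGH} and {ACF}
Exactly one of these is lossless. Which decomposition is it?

Decomposition 1: common = {BCE}, closure = {BCE} → lossy.
Decomposition 2: common = {AH}, closure = {AEH} → lossy.
Decomposition 3: common = {AF}, closure = {ABCDEFGH} → lossless.

Decomposition 3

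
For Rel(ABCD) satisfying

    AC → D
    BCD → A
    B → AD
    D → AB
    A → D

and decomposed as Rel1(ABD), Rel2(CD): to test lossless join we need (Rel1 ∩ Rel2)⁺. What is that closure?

ABD

Rel1 ∩ Rel2 = {D}.
D → AB applies, adding AB
Closure: {ABD}.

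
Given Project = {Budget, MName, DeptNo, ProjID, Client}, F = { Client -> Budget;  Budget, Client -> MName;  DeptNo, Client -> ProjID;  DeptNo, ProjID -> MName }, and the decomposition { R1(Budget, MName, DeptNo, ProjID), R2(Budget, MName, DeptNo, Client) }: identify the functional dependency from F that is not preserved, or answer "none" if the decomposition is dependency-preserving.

Check DeptNo, Client → ProjID: no single fragment contains all of {DeptNo, ProjID, Client}, and the restricted closure of {DeptNo, Client} across the fragments never reaches {ProjID}.
Client → Budget is preserved.
Budget, Client → MName is preserved.
DeptNo, ProjID → MName is preserved.

DeptNo, Client -> ProjID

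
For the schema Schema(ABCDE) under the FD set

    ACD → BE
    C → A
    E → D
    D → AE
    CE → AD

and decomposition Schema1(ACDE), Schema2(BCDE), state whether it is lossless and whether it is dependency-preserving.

Lossless test: (CDE)⁺ = {ABCDE}, which contains all of one fragment — lossless.
Dependency preservation: ACD → BE is not contained in any single fragment, but the restricted closure of its left-hand side across the fragments still reaches the right-hand side; the remaining FDs each lie inside some fragment. All dependencies are preserved.

lossless and dependency-preserving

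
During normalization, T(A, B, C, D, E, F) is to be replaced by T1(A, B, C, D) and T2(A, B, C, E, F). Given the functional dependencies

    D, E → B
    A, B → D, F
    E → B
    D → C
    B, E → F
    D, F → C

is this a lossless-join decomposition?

Yes

Common attributes: T1 ∩ T2 = {A, B, C}.
Closure of {A, B, C}: A, B → D, F applies, adding D, F. So (A, B, C)⁺ = {A, B, C, D, F}.
This closure contains every attribute of T1, so T1 ∩ T2 → T1. The join is lossless.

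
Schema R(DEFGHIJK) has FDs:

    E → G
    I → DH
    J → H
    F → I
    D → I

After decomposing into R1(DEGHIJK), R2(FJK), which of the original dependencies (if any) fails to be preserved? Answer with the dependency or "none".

F → I

Check F → I: no single fragment contains all of {FI}, and the restricted closure of {F} across the fragments never reaches {I}.
E → G is preserved.
I → DH is preserved.
J → H is preserved.
D → I is preserved.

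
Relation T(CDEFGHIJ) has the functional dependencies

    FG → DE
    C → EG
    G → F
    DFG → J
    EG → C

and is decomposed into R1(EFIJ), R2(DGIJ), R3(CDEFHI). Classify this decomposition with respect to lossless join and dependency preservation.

lossy and not dependency-preserving

Lossless test (chase): applying each FD to every pair of rows produces no changes in the tableau, so no row becomes fully distinguished — the join is lossy.
Dependency preservation: the restricted closure of {FG} across the fragments never reaches {DE}, so FG → DE cannot be enforced without a join — not preserved.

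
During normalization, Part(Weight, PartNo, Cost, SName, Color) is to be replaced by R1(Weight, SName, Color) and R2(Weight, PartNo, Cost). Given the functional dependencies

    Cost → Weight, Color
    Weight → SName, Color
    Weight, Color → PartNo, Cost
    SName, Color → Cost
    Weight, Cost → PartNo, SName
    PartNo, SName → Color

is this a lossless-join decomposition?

Yes

Common attributes: R1 ∩ R2 = {Weight}.
Closure of {Weight}: Weight → SName, Color applies, adding SName, Color; Weight, Color → PartNo, Cost applies, adding PartNo, Cost. So (Weight)⁺ = {Weight, PartNo, Cost, SName, Color}.
This closure contains every attribute of R1, so R1 ∩ R2 → R1. The join is lossless.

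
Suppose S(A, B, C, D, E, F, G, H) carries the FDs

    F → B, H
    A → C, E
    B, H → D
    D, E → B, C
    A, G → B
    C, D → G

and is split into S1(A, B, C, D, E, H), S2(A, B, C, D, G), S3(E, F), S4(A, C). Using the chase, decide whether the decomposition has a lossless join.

Chase test. Columns are A, B, C, D, E, F, G, H; row i has aⱼ where attribute j ∈ Si, else bᵢⱼ.
Initial tableau (one row per fragment):
  row 1: a1 a2 a3 a4 a5 b16 b17 a8
  row 2: a1 a2 a3 a4 b25 b26 a7 b28
  row 3: b31 b32 b33 b34 a5 a6 b37 b38
  row 4: a1 b42 a3 b44 b45 b46 b47 b48
Rows 1 and 2 agree on A; apply A→C, E and equate their C, E entries.
Rows 1 and 4 agree on A; apply A→C, E and equate their C, E entries.
Rows 1 and 2 agree on C, D; apply C, D→G and equate their G entries.
No row becomes fully distinguished — the join is lossy.

No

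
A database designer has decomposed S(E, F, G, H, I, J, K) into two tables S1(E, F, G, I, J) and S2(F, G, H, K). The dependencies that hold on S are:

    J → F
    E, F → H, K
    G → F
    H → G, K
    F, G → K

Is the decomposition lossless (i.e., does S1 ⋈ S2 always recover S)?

Common attributes: S1 ∩ S2 = {F, G}.
Closure of {F, G}: F, G → K applies, adding K. So (F, G)⁺ = {F, G, K}.
The closure contains neither all of S1 = {E, F, G, I, J} nor all of S2 = {F, G, H, K}, so the common attributes are not a superkey of either fragment. The join is lossy.

No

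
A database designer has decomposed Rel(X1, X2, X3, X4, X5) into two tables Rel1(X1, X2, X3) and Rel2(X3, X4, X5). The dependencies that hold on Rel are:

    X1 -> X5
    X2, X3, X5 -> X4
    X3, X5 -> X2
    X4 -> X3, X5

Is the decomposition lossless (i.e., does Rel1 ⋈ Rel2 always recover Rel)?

Common attributes: Rel1 ∩ Rel2 = {X3}.
No dependency enlarges {X3}, so (X3)⁺ = {X3}.
The closure contains neither all of Rel1 = {X1, X2, X3} nor all of Rel2 = {X3, X4, X5}, so the common attributes are not a superkey of either fragment. The join is lossy.

No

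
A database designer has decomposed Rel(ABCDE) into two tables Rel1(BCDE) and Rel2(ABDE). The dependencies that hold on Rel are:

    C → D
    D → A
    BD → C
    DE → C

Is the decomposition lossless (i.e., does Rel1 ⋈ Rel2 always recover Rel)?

Common attributes: Rel1 ∩ Rel2 = {BDE}.
Closure of {BDE}: D → A applies, adding A; BD → C applies, adding C. So (BDE)⁺ = {ABCDE}.
This closure contains every attribute of Rel1, so Rel1 ∩ Rel2 → Rel1. The join is lossless.

Yes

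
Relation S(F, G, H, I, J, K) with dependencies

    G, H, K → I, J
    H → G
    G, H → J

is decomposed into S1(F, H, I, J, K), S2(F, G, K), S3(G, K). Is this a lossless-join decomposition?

No

Chase test. Columns are F, G, H, I, J, K; row i has aⱼ where attribute j ∈ Si, else bᵢⱼ.
Initial tableau (one row per fragment):
  row 1: a1 b12 a3 a4 a5 a6
  row 2: a1 a2 b23 b24 b25 a6
  row 3: b31 a2 b33 b34 b35 a6
No row becomes fully distinguished — the join is lossy.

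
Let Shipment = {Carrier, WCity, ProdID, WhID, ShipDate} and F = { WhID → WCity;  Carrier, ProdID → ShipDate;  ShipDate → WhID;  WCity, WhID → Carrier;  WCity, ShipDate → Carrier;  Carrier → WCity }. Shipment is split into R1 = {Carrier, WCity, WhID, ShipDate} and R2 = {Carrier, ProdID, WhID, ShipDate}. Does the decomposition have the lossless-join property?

Common attributes: R1 ∩ R2 = {Carrier, WhID, ShipDate}.
Closure of {Carrier, WhID, ShipDate}: WhID → WCity applies, adding WCity. So (Carrier, WhID, ShipDate)⁺ = {Carrier, WCity, WhID, ShipDate}.
This closure contains every attribute of R1, so R1 ∩ R2 → R1. The join is lossless.

Yes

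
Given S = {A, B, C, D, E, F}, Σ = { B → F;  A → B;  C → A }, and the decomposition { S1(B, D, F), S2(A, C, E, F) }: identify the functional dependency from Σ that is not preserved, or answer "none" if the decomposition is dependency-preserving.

A → B

Check A → B: no single fragment contains all of {A, B}, and the restricted closure of {A} across the fragments never reaches {B}.
B → F is preserved.
C → A is preserved.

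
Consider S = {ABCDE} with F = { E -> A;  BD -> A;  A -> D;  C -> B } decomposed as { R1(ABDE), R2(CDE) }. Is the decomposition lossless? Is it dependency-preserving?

Lossless test: (DE)⁺ = {ADE}, which is a superkey of neither fragment — lossy.
Dependency preservation: the restricted closure of {C} across the fragments never reaches {B}, so C → B cannot be enforced without a join — not preserved.

lossy and not dependency-preserving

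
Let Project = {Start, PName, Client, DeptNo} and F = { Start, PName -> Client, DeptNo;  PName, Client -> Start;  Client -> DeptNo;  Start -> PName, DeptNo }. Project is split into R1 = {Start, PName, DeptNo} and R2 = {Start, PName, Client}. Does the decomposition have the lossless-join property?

Common attributes: R1 ∩ R2 = {Start, PName}.
Closure of {Start, PName}: Start, PName → Client, DeptNo applies, adding Client, DeptNo. So (Start, PName)⁺ = {Start, PName, Client, DeptNo}.
This closure contains every attribute of R1, so R1 ∩ R2 → R1. The join is lossless.

Yes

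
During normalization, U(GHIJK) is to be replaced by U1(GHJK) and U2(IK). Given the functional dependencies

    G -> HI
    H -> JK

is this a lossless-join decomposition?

Common attributes: U1 ∩ U2 = {K}.
No dependency enlarges {K}, so (K)⁺ = {K}.
The closure contains neither all of U1 = {GHJK} nor all of U2 = {IK}, so the common attributes are not a superkey of either fragment. The join is lossy.

No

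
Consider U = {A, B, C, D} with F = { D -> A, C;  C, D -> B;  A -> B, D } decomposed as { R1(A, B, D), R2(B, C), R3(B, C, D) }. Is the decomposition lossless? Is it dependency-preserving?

lossless and dependency-preserving

Lossless test (chase): Rows 1 and 3 agree on D; apply D→A, C and equate their A, C entries. Row 1 is now all distinguished symbols — the join is lossless.
Dependency preservation: D → A, C is not contained in any single fragment, but the restricted closure of its left-hand side across the fragments still reaches the right-hand side; the remaining FDs each lie inside some fragment. All dependencies are preserved.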